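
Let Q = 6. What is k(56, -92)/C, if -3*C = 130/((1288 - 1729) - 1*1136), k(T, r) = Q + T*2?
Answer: 279129/65 ≈ 4294.3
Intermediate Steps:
k(T, r) = 6 + 2*T (k(T, r) = 6 + T*2 = 6 + 2*T)
C = 130/4731 (C = -130/(3*((1288 - 1729) - 1*1136)) = -130/(3*(-441 - 1136)) = -130/(3*(-1577)) = -130*(-1)/(3*1577) = -⅓*(-130/1577) = 130/4731 ≈ 0.027478)
k(56, -92)/C = (6 + 2*56)/(130/4731) = (6 + 112)*(4731/130) = 118*(4731/130) = 279129/65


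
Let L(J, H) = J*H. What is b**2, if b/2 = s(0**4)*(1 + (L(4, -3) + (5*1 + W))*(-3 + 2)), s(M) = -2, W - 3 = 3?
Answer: 64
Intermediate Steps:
W = 6 (W = 3 + 3 = 6)
L(J, H) = H*J
b = -8 (b = 2*(-2*(1 + (-3*4 + (5*1 + 6))*(-3 + 2))) = 2*(-2*(1 + (-12 + (5 + 6))*(-1))) = 2*(-2*(1 + (-12 + 11)*(-1))) = 2*(-2*(1 - 1*(-1))) = 2*(-2*(1 + 1)) = 2*(-2*2) = 2*(-4) = -8)
b**2 = (-8)**2 = 64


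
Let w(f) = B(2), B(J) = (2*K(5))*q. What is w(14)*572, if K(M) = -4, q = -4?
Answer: 18304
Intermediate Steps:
B(J) = 32 (B(J) = (2*(-4))*(-4) = -8*(-4) = 32)
w(f) = 32
w(14)*572 = 32*572 = 18304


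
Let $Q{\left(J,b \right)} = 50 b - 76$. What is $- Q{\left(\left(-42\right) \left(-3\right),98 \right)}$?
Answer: $-4824$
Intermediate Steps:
$Q{\left(J,b \right)} = -76 + 50 b$
$- Q{\left(\left(-42\right) \left(-3\right),98 \right)} = - (-76 + 50 \cdot 98) = - (-76 + 4900) = \left(-1\right) 4824 = -4824$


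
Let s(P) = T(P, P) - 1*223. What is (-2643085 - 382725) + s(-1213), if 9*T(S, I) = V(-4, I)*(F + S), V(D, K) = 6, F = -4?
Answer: -9080533/3 ≈ -3.0268e+6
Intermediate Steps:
T(S, I) = -8/3 + 2*S/3 (T(S, I) = (6*(-4 + S))/9 = (-24 + 6*S)/9 = -8/3 + 2*S/3)
s(P) = -677/3 + 2*P/3 (s(P) = (-8/3 + 2*P/3) - 1*223 = (-8/3 + 2*P/3) - 223 = -677/3 + 2*P/3)
(-2643085 - 382725) + s(-1213) = (-2643085 - 382725) + (-677/3 + (2/3)*(-1213)) = -3025810 + (-677/3 - 2426/3) = -3025810 - 3103/3 = -9080533/3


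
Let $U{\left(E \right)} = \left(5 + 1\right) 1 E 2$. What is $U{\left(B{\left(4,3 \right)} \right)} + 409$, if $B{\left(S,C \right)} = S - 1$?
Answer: $445$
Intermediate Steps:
$B{\left(S,C \right)} = -1 + S$ ($B{\left(S,C \right)} = S - 1 = -1 + S$)
$U{\left(E \right)} = 12 E$ ($U{\left(E \right)} = 6 E 2 = 6 \cdot 2 E = 12 E$)
$U{\left(B{\left(4,3 \right)} \right)} + 409 = 12 \left(-1 + 4\right) + 409 = 12 \cdot 3 + 409 = 36 + 409 = 445$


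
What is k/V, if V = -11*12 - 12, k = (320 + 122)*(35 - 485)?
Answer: 5525/4 ≈ 1381.3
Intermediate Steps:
k = -198900 (k = 442*(-450) = -198900)
V = -144 (V = -132 - 12 = -144)
k/V = -198900/(-144) = -198900*(-1/144) = 5525/4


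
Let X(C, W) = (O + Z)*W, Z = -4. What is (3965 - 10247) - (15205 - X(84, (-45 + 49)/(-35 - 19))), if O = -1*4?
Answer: -580133/27 ≈ -21486.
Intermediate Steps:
O = -4
X(C, W) = -8*W (X(C, W) = (-4 - 4)*W = -8*W)
(3965 - 10247) - (15205 - X(84, (-45 + 49)/(-35 - 19))) = (3965 - 10247) - (15205 - (-8)*(-45 + 49)/(-35 - 19)) = -6282 - (15205 - (-8)*4/(-54)) = -6282 - (15205 - (-8)*4*(-1/54)) = -6282 - (15205 - (-8)*(-2)/27) = -6282 - (15205 - 1*16/27) = -6282 - (15205 - 16/27) = -6282 - 1*410519/27 = -6282 - 410519/27 = -580133/27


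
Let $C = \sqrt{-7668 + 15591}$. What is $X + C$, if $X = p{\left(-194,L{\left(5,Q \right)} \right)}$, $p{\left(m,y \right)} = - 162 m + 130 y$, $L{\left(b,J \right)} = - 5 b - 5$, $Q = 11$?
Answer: $27528 + \sqrt{7923} \approx 27617.0$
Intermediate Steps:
$L{\left(b,J \right)} = -5 - 5 b$
$C = \sqrt{7923} \approx 89.011$
$X = 27528$ ($X = \left(-162\right) \left(-194\right) + 130 \left(-5 - 25\right) = 31428 + 130 \left(-5 - 25\right) = 31428 + 130 \left(-30\right) = 31428 - 3900 = 27528$)
$X + C = 27528 + \sqrt{7923}$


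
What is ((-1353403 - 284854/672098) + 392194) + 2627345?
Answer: 559903194237/336049 ≈ 1.6661e+6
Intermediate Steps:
((-1353403 - 284854/672098) + 392194) + 2627345 = ((-1353403 - 1*142427/336049) + 392194) + 2627345 = ((-1353403 - 142427/336049) + 392194) + 2627345 = (-454809867174/336049 + 392194) + 2627345 = -323013465668/336049 + 2627345 = 559903194237/336049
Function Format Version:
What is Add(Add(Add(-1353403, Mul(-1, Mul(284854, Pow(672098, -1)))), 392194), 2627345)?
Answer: Rational(559903194237, 336049) ≈ 1.6661e+6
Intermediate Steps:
Add(Add(Add(-1353403, Mul(-1, Mul(284854, Pow(672098, -1)))), 392194), 2627345) = Add(Add(Add(-1353403, Mul(-1, Mul(284854, Rational(1, 672098)))), 392194), 2627345) = Add(Add(Add(-1353403, Mul(-1, Rational(142427, 336049))), 392194), 2627345) = Add(Add(Add(-1353403, Rational(-142427, 336049)), 392194), 2627345) = Add(Add(Rational(-454809867174, 336049), 392194), 2627345) = Add(Rational(-323013465668, 336049), 2627345) = Rational(559903194237, 336049)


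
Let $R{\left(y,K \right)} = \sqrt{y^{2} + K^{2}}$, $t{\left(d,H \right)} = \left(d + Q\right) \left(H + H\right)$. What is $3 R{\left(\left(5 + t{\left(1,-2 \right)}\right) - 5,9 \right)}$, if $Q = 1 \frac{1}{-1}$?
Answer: $27$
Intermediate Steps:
$Q = -1$ ($Q = 1 \left(-1\right) = -1$)
$t{\left(d,H \right)} = 2 H \left(-1 + d\right)$ ($t{\left(d,H \right)} = \left(d - 1\right) \left(H + H\right) = \left(-1 + d\right) 2 H = 2 H \left(-1 + d\right)$)
$R{\left(y,K \right)} = \sqrt{K^{2} + y^{2}}$
$3 R{\left(\left(5 + t{\left(1,-2 \right)}\right) - 5,9 \right)} = 3 \sqrt{9^{2} + \left(\left(5 + 2 \left(-2\right) \left(-1 + 1\right)\right) - 5\right)^{2}} = 3 \sqrt{81 + \left(\left(5 + 2 \left(-2\right) 0\right) - 5\right)^{2}} = 3 \sqrt{81 + \left(\left(5 + 0\right) - 5\right)^{2}} = 3 \sqrt{81 + \left(5 - 5\right)^{2}} = 3 \sqrt{81 + 0^{2}} = 3 \sqrt{81 + 0} = 3 \sqrt{81} = 3 \cdot 9 = 27$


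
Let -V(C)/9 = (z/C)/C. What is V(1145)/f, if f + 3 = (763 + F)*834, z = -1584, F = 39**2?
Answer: 4752/832436634775 ≈ 5.7085e-9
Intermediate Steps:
F = 1521
f = 1904853 (f = -3 + (763 + 1521)*834 = -3 + 2284*834 = -3 + 1904856 = 1904853)
V(C) = 14256/C**2 (V(C) = -9*(-1584/C)/C = -(-14256)/C**2 = 14256/C**2)
V(1145)/f = (14256/1145**2)/1904853 = (14256*(1/1311025))*(1/1904853) = (14256/1311025)*(1/1904853) = 4752/832436634775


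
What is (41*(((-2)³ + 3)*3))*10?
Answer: -6150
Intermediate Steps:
(41*(((-2)³ + 3)*3))*10 = (41*((-8 + 3)*3))*10 = (41*(-5*3))*10 = (41*(-15))*10 = -615*10 = -6150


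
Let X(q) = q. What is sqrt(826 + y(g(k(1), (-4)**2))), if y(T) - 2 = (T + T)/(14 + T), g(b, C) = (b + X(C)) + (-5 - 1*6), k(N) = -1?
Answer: 4*sqrt(466)/3 ≈ 28.783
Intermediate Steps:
g(b, C) = -11 + C + b (g(b, C) = (b + C) + (-5 - 1*6) = (C + b) + (-5 - 6) = (C + b) - 11 = -11 + C + b)
y(T) = 2 + 2*T/(14 + T) (y(T) = 2 + (T + T)/(14 + T) = 2 + (2*T)/(14 + T) = 2 + 2*T/(14 + T))
sqrt(826 + y(g(k(1), (-4)**2))) = sqrt(826 + 4*(7 + (-11 + (-4)**2 - 1))/(14 + (-11 + (-4)**2 - 1))) = sqrt(826 + 4*(7 + (-11 + 16 - 1))/(14 + (-11 + 16 - 1))) = sqrt(826 + 4*(7 + 4)/(14 + 4)) = sqrt(826 + 4*11/18) = sqrt(826 + 4*(1/18)*11) = sqrt(826 + 22/9) = sqrt(7456/9) = 4*sqrt(466)/3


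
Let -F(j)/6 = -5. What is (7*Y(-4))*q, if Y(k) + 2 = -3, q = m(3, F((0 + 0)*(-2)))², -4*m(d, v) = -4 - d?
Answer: -1715/16 ≈ -107.19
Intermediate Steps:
F(j) = 30 (F(j) = -6*(-5) = 30)
m(d, v) = 1 + d/4 (m(d, v) = -(-4 - d)/4 = 1 + d/4)
q = 49/16 (q = (1 + (¼)*3)² = (1 + ¾)² = (7/4)² = 49/16 ≈ 3.0625)
Y(k) = -5 (Y(k) = -2 - 3 = -5)
(7*Y(-4))*q = (7*(-5))*(49/16) = -35*49/16 = -1715/16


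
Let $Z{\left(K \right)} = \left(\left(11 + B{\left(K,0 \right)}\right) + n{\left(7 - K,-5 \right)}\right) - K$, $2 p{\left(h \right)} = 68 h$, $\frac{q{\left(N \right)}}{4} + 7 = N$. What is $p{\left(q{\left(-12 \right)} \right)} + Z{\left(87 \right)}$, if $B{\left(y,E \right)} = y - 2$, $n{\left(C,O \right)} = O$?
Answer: $-2580$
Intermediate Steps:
$q{\left(N \right)} = -28 + 4 N$
$B{\left(y,E \right)} = -2 + y$
$p{\left(h \right)} = 34 h$ ($p{\left(h \right)} = \frac{68 h}{2} = 34 h$)
$Z{\left(K \right)} = 4$ ($Z{\left(K \right)} = \left(\left(11 + \left(-2 + K\right)\right) - 5\right) - K = \left(\left(9 + K\right) - 5\right) - K = \left(4 + K\right) - K = 4$)
$p{\left(q{\left(-12 \right)} \right)} + Z{\left(87 \right)} = 34 \left(-28 + 4 \left(-12\right)\right) + 4 = 34 \left(-28 - 48\right) + 4 = 34 \left(-76\right) + 4 = -2584 + 4 = -2580$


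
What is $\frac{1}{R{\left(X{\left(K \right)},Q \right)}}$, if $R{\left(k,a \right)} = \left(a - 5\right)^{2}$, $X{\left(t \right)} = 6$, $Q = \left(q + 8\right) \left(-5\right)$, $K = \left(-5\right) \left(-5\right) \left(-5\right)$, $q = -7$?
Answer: $\frac{1}{100} \approx 0.01$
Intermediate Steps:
$K = -125$ ($K = 25 \left(-5\right) = -125$)
$Q = -5$ ($Q = \left(-7 + 8\right) \left(-5\right) = 1 \left(-5\right) = -5$)
$R{\left(k,a \right)} = \left(-5 + a\right)^{2}$
$\frac{1}{R{\left(X{\left(K \right)},Q \right)}} = \frac{1}{\left(-5 - 5\right)^{2}} = \frac{1}{\left(-10\right)^{2}} = \frac{1}{100}$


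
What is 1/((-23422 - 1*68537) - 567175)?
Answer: -1/659134 ≈ -1.5171e-6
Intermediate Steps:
1/((-23422 - 1*68537) - 567175) = 1/((-23422 - 68537) - 567175) = 1/(-91959 - 567175) = 1/(-659134) = -1/659134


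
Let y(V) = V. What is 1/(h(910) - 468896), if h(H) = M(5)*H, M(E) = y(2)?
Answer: -1/467076 ≈ -2.1410e-6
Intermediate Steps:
M(E) = 2
h(H) = 2*H
1/(h(910) - 468896) = 1/(2*910 - 468896) = 1/(1820 - 468896) = 1/(-467076) = -1/467076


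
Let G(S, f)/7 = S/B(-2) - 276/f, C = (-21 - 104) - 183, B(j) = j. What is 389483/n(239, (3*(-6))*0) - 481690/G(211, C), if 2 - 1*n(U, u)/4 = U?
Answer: 3771944993/15271332 ≈ 247.00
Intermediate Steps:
n(U, u) = 8 - 4*U
C = -308 (C = -125 - 183 = -308)
G(S, f) = -1932/f - 7*S/2 (G(S, f) = 7*(S/(-2) - 276/f) = 7*(S*(-½) - 276/f) = 7*(-S/2 - 276/f) = 7*(-276/f - S/2) = -1932/f - 7*S/2)
389483/n(239, (3*(-6))*0) - 481690/G(211, C) = 389483/(8 - 4*239) - 481690/(-1932/(-308) - 7/2*211) = 389483/(8 - 956) - 481690/(-1932*(-1/308) - 1477/2) = 389483/(-948) - 481690/(69/11 - 1477/2) = 389483*(-1/948) - 481690/(-16109/22) = -389483/948 - 481690*(-22/16109) = -389483/948 + 10597180/16109 = 3771944993/15271332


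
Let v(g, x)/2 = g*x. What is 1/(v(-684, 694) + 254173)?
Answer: -1/695219 ≈ -1.4384e-6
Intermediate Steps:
v(g, x) = 2*g*x (v(g, x) = 2*(g*x) = 2*g*x)
1/(v(-684, 694) + 254173) = 1/(2*(-684)*694 + 254173) = 1/(-949392 + 254173) = 1/(-695219) = -1/695219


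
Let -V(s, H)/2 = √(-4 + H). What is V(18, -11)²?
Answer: -60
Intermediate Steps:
V(s, H) = -2*√(-4 + H)
V(18, -11)² = (-2*√(-4 - 11))² = (-2*I*√15)² = -60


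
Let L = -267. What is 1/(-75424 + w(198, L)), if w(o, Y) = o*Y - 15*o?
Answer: -1/131260 ≈ -7.6185e-6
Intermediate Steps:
w(o, Y) = -15*o + Y*o (w(o, Y) = Y*o - 15*o = -15*o + Y*o)
1/(-75424 + w(198, L)) = 1/(-75424 + 198*(-15 - 267)) = 1/(-75424 + 198*(-282)) = 1/(-75424 - 55836) = 1/(-131260) = -1/131260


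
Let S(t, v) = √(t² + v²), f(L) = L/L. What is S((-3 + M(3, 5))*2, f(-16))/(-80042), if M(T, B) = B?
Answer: -√17/80042 ≈ -5.1512e-5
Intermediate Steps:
f(L) = 1
S((-3 + M(3, 5))*2, f(-16))/(-80042) = √(((-3 + 5)*2)² + 1²)/(-80042) = √((2*2)² + 1)*(-1/80042) = √(4² + 1)*(-1/80042) = √(16 + 1)*(-1/80042) = √17*(-1/80042) = -√17/80042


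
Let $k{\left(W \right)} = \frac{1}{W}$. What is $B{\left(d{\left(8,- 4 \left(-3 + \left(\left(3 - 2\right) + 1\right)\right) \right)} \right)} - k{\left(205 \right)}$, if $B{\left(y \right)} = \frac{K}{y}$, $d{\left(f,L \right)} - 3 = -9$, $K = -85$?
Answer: $\frac{17419}{1230} \approx 14.162$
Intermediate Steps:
$d{\left(f,L \right)} = -6$ ($d{\left(f,L \right)} = 3 - 9 = -6$)
$B{\left(y \right)} = - \frac{85}{y}$
$B{\left(d{\left(8,- 4 \left(-3 + \left(\left(3 - 2\right) + 1\right)\right) \right)} \right)} - k{\left(205 \right)} = - \frac{85}{-6} - \frac{1}{205} = \left(-85\right) \left(- \frac{1}{6}\right) - \frac{1}{205} = \frac{85}{6} - \frac{1}{205} = \frac{17419}{1230}$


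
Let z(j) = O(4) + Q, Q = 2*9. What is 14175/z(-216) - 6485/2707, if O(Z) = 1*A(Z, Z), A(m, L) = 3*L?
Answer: 2545145/5414 ≈ 470.10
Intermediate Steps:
Q = 18
O(Z) = 3*Z (O(Z) = 1*(3*Z) = 3*Z)
z(j) = 30 (z(j) = 3*4 + 18 = 12 + 18 = 30)
14175/z(-216) - 6485/2707 = 14175/30 - 6485/2707 = 14175*(1/30) - 6485*1/2707 = 945/2 - 6485/2707 = 2545145/5414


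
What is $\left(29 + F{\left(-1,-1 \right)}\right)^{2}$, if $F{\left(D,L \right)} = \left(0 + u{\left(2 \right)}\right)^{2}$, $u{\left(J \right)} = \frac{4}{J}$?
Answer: $1089$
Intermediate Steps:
$F{\left(D,L \right)} = 4$ ($F{\left(D,L \right)} = \left(0 + \frac{4}{2}\right)^{2} = \left(0 + 4 \cdot \frac{1}{2}\right)^{2} = \left(0 + 2\right)^{2} = 2^{2} = 4$)
$\left(29 + F{\left(-1,-1 \right)}\right)^{2} = \left(29 + 4\right)^{2} = 33^{2} = 1089$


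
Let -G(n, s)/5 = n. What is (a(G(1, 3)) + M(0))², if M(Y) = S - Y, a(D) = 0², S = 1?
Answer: 1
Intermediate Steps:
G(n, s) = -5*n
a(D) = 0
M(Y) = 1 - Y
(a(G(1, 3)) + M(0))² = (0 + (1 - 1*0))² = (0 + (1 + 0))² = (0 + 1)² = 1² = 1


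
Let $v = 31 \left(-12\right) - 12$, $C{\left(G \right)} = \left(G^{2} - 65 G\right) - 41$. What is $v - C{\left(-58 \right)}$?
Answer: $-7477$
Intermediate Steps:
$C{\left(G \right)} = -41 + G^{2} - 65 G$
$v = -384$ ($v = -372 - 12 = -384$)
$v - C{\left(-58 \right)} = -384 - \left(-41 + \left(-58\right)^{2} - -3770\right) = -384 - \left(-41 + 3364 + 3770\right) = -384 - 7093 = -7477$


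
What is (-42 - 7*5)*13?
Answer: -1001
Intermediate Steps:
(-42 - 7*5)*13 = (-42 - 35)*13 = -77*13 = -1001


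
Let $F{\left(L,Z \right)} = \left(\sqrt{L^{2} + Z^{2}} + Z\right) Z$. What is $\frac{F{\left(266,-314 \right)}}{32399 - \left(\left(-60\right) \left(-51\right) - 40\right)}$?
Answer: $\frac{98596}{29379} - \frac{628 \sqrt{42338}}{29379} \approx -1.0423$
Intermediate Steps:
$F{\left(L,Z \right)} = Z \left(Z + \sqrt{L^{2} + Z^{2}}\right)$ ($F{\left(L,Z \right)} = \left(Z + \sqrt{L^{2} + Z^{2}}\right) Z = Z \left(Z + \sqrt{L^{2} + Z^{2}}\right)$)
$\frac{F{\left(266,-314 \right)}}{32399 - \left(\left(-60\right) \left(-51\right) - 40\right)} = \frac{\left(-314\right) \left(-314 + \sqrt{266^{2} + \left(-314\right)^{2}}\right)}{32399 - \left(\left(-60\right) \left(-51\right) - 40\right)} = \frac{\left(-314\right) \left(-314 + \sqrt{70756 + 98596}\right)}{32399 - \left(3060 - 40\right)} = \frac{\left(-314\right) \left(-314 + \sqrt{169352}\right)}{32399 - 3020} = \frac{\left(-314\right) \left(-314 + 2 \sqrt{42338}\right)}{32399 - 3020} = \frac{98596 - 628 \sqrt{42338}}{29379} = \left(98596 - 628 \sqrt{42338}\right) \frac{1}{29379} = \frac{98596}{29379} - \frac{628 \sqrt{42338}}{29379}$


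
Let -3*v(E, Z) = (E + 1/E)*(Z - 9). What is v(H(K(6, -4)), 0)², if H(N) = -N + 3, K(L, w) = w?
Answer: 22500/49 ≈ 459.18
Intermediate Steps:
H(N) = 3 - N
v(E, Z) = -(-9 + Z)*(E + 1/E)/3 (v(E, Z) = -(E + 1/E)*(Z - 9)/3 = -(E + 1/E)*(-9 + Z)/3 = -(-9 + Z)*(E + 1/E)/3)
v(H(K(6, -4)), 0)² = ((9 - 1*0 + (3 - 1*(-4))²*(9 - 1*0))/(3*(3 - 1*(-4))))² = ((9 + 0 + (3 + 4)²*(9 + 0))/(3*(3 + 4)))² = ((⅓)*(9 + 0 + 7²*9)/7)² = ((⅓)*(⅐)*(9 + 0 + 49*9))² = ((⅓)*(⅐)*(9 + 0 + 441))² = ((⅓)*(⅐)*450)² = (150/7)² = 22500/49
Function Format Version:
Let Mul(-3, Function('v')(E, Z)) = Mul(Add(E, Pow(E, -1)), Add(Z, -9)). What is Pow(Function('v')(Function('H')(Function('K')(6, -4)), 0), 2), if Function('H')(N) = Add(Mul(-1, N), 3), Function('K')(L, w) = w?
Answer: Rational(22500, 49) ≈ 459.18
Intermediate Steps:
Function('H')(N) = Add(3, Mul(-1, N))
Function('v')(E, Z) = Mul(Rational(-1, 3), Add(-9, Z), Add(E, Pow(E, -1))) (Function('v')(E, Z) = Mul(Rational(-1, 3), Mul(Add(E, Pow(E, -1)), Add(Z, -9))) = Mul(Rational(-1, 3), Mul(Add(E, Pow(E, -1)), Add(-9, Z))) = Mul(Rational(-1, 3), Mul(Add(-9, Z), Add(E, Pow(E, -1)))) = Mul(Rational(-1, 3), Add(-9, Z), Add(E, Pow(E, -1))))
Pow(Function('v')(Function('H')(Function('K')(6, -4)), 0), 2) = Pow(Mul(Rational(1, 3), Pow(Add(3, Mul(-1, -4)), -1), Add(9, Mul(-1, 0), Mul(Pow(Add(3, Mul(-1, -4)), 2), Add(9, Mul(-1, 0))))), 2) = Pow(Mul(Rational(1, 3), Pow(Add(3, 4), -1), Add(9, 0, Mul(Pow(Add(3, 4), 2), Add(9, 0)))), 2) = Pow(Mul(Rational(1, 3), Pow(7, -1), Add(9, 0, Mul(Pow(7, 2), 9))), 2) = Pow(Mul(Rational(1, 3), Rational(1, 7), Add(9, 0, Mul(49, 9))), 2) = Pow(Mul(Rational(1, 3), Rational(1, 7), Add(9, 0, 441)), 2) = Pow(Mul(Rational(1, 3), Rational(1, 7), 450), 2) = Pow(Rational(150, 7), 2) = Rational(22500, 49)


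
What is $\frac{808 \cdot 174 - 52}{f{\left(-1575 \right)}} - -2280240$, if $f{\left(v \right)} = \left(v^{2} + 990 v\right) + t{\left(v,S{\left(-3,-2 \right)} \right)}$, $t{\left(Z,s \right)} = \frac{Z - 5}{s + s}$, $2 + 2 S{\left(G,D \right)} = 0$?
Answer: $\frac{420551532028}{184433} \approx 2.2802 \cdot 10^{6}$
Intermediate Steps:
$S{\left(G,D \right)} = -1$ ($S{\left(G,D \right)} = -1 + \frac{1}{2} \cdot 0 = -1 + 0 = -1$)
$t{\left(Z,s \right)} = \frac{-5 + Z}{2 s}$
$f{\left(v \right)} = \frac{5}{2} + v^{2} + \frac{1979 v}{2}$ ($f{\left(v \right)} = \left(v^{2} + 990 v\right) + \frac{-5 + v}{2 \left(-1\right)} = \left(v^{2} + 990 v\right) + \frac{1}{2} \left(-1\right) \left(-5 + v\right) = \left(v^{2} + 990 v\right) - \left(- \frac{5}{2} + \frac{v}{2}\right) = \frac{5}{2} + v^{2} + \frac{1979 v}{2}$)
$\frac{808 \cdot 174 - 52}{f{\left(-1575 \right)}} - -2280240 = \frac{808 \cdot 174 - 52}{\frac{5}{2} + \left(-1575\right)^{2} + \frac{1979}{2} \left(-1575\right)} - -2280240 = \frac{140592 - 52}{\frac{5}{2} + 2480625 - \frac{3116925}{2}} + \left(-25620 + 2305860\right) = \frac{140540}{922165} + 2280240 = 140540 \cdot \frac{1}{922165} + 2280240 = \frac{28108}{184433} + 2280240 = \frac{420551532028}{184433}$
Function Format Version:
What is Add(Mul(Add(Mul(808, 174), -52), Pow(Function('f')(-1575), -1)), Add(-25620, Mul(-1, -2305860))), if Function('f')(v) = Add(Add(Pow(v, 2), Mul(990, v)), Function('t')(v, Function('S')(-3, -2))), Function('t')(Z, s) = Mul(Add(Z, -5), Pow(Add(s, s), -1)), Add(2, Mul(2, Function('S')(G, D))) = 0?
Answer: Rational(420551532028, 184433) ≈ 2.2802e+6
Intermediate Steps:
Function('S')(G, D) = -1 (Function('S')(G, D) = Add(-1, Mul(Rational(1, 2), 0)) = Add(-1, 0) = -1)
Function('t')(Z, s) = Mul(Rational(1, 2), Pow(s, -1), Add(-5, Z)) (Function('t')(Z, s) = Mul(Add(-5, Z), Pow(Mul(2, s), -1)) = Mul(Add(-5, Z), Mul(Rational(1, 2), Pow(s, -1))) = Mul(Rational(1, 2), Pow(s, -1), Add(-5, Z)))
Function('f')(v) = Add(Rational(5, 2), Pow(v, 2), Mul(Rational(1979, 2), v)) (Function('f')(v) = Add(Add(Pow(v, 2), Mul(990, v)), Mul(Rational(1, 2), Pow(-1, -1), Add(-5, v))) = Add(Add(Pow(v, 2), Mul(990, v)), Mul(Rational(1, 2), -1, Add(-5, v))) = Add(Add(Pow(v, 2), Mul(990, v)), Add(Rational(5, 2), Mul(Rational(-1, 2), v))) = Add(Rational(5, 2), Pow(v, 2), Mul(Rational(1979, 2), v)))
Add(Mul(Add(Mul(808, 174), -52), Pow(Function('f')(-1575), -1)), Add(-25620, Mul(-1, -2305860))) = Add(Mul(Add(Mul(808, 174), -52), Pow(Add(Rational(5, 2), Pow(-1575, 2), Mul(Rational(1979, 2), -1575)), -1)), Add(-25620, Mul(-1, -2305860))) = Add(Mul(Add(140592, -52), Pow(Add(Rational(5, 2), 2480625, Rational(-3116925, 2)), -1)), Add(-25620, 2305860)) = Add(Mul(140540, Pow(922165, -1)), 2280240) = Add(Mul(140540, Rational(1, 922165)), 2280240) = Add(Rational(28108, 184433), 2280240) = Rational(420551532028, 184433)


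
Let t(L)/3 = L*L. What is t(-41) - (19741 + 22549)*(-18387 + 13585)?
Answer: 203081623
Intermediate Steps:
t(L) = 3*L² (t(L) = 3*(L*L) = 3*L²)
t(-41) - (19741 + 22549)*(-18387 + 13585) = 3*(-41)² - (19741 + 22549)*(-18387 + 13585) = 3*1681 - 42290*(-4802) = 5043 - 1*(-203076580) = 5043 + 203076580 = 203081623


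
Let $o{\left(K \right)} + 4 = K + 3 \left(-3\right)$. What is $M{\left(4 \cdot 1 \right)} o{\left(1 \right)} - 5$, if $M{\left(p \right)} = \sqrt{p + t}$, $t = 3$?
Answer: $-5 - 12 \sqrt{7} \approx -36.749$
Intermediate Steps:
$o{\left(K \right)} = -13 + K$ ($o{\left(K \right)} = -4 + \left(K + 3 \left(-3\right)\right) = -4 + \left(K - 9\right) = -4 + \left(-9 + K\right) = -13 + K$)
$M{\left(p \right)} = \sqrt{3 + p}$ ($M{\left(p \right)} = \sqrt{p + 3} = \sqrt{3 + p}$)
$M{\left(4 \cdot 1 \right)} o{\left(1 \right)} - 5 = \sqrt{3 + 4 \cdot 1} \left(-13 + 1\right) - 5 = \sqrt{3 + 4} \left(-12\right) - 5 = \sqrt{7} \left(-12\right) - 5 = - 12 \sqrt{7} - 5 = -5 - 12 \sqrt{7}$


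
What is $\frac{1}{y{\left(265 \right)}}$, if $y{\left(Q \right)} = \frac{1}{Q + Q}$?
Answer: $530$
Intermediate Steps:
$y{\left(Q \right)} = \frac{1}{2 Q}$
$\frac{1}{y{\left(265 \right)}} = \frac{1}{\frac{1}{2} \cdot \frac{1}{265}} = \frac{1}{\frac{1}{530}} = 530$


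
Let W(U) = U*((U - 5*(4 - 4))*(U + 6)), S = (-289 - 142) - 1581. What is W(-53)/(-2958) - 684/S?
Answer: 66913387/1487874 ≈ 44.972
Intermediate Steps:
S = -2012 (S = -431 - 1581 = -2012)
W(U) = U**2*(6 + U) (W(U) = U*((U - 5*0)*(6 + U)) = U*((U + 0)*(6 + U)) = U*(U*(6 + U)) = U**2*(6 + U))
W(-53)/(-2958) - 684/S = ((-53)**2*(6 - 53))/(-2958) - 684/(-2012) = (2809*(-47))*(-1/2958) - 684*(-1/2012) = -132023*(-1/2958) + 171/503 = 132023/2958 + 171/503 = 66913387/1487874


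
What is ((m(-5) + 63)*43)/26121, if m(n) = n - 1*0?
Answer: 2494/26121 ≈ 0.095479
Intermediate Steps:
m(n) = n (m(n) = n + 0 = n)
((m(-5) + 63)*43)/26121 = ((-5 + 63)*43)/26121 = (58*43)*(1/26121) = 2494*(1/26121) = 2494/26121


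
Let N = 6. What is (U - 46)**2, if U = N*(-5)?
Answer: 5776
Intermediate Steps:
U = -30 (U = 6*(-5) = -30)
(U - 46)**2 = (-30 - 46)**2 = (-76)**2 = 5776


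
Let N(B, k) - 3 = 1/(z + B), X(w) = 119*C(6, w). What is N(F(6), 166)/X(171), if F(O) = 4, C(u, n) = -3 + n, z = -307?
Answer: 227/1514394 ≈ 0.00014989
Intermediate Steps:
X(w) = -357 + 119*w (X(w) = 119*(-3 + w) = -357 + 119*w)
N(B, k) = 3 + 1/(-307 + B)
N(F(6), 166)/X(171) = ((-920 + 3*4)/(-307 + 4))/(-357 + 119*171) = ((-920 + 12)/(-303))/(-357 + 20349) = -1/303*(-908)/19992 = (908/303)*(1/19992) = 227/1514394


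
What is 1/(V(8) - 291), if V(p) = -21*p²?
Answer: -1/1635 ≈ -0.00061162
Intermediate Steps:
1/(V(8) - 291) = 1/(-21*8² - 291) = 1/(-21*64 - 291) = 1/(-1344 - 291) = 1/(-1635) = -1/1635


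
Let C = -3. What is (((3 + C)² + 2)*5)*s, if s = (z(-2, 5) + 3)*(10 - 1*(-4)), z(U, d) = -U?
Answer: 700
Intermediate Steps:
s = 70 (s = (-1*(-2) + 3)*(10 - 1*(-4)) = (2 + 3)*(10 + 4) = 5*14 = 70)
(((3 + C)² + 2)*5)*s = (((3 - 3)² + 2)*5)*70 = ((0² + 2)*5)*70 = ((0 + 2)*5)*70 = (2*5)*70 = 10*70 = 700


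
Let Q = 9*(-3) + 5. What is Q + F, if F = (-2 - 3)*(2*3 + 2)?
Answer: -62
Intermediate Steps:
F = -40 (F = -5*(6 + 2) = -5*8 = -40)
Q = -22 (Q = -27 + 5 = -22)
Q + F = -22 - 40 = -62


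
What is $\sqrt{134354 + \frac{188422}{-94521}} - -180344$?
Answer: $180344 + \frac{2 \sqrt{6124134229287}}{13503} \approx 1.8071 \cdot 10^{5}$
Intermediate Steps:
$\sqrt{134354 + \frac{188422}{-94521}} - -180344 = \sqrt{134354 + 188422 \left(- \frac{1}{94521}\right)} + 180344 = \sqrt{134354 - \frac{188422}{94521}} + 180344 = \sqrt{\frac{12699086012}{94521}} + 180344 = \frac{2 \sqrt{6124134229287}}{13503} + 180344 = 180344 + \frac{2 \sqrt{6124134229287}}{13503}$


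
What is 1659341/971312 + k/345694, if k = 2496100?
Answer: 1499058055427/167888365264 ≈ 8.9289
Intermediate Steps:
1659341/971312 + k/345694 = 1659341/971312 + 2496100/345694 = 1659341*(1/971312) + 2496100*(1/345694) = 1659341/971312 + 1248050/172847 = 1499058055427/167888365264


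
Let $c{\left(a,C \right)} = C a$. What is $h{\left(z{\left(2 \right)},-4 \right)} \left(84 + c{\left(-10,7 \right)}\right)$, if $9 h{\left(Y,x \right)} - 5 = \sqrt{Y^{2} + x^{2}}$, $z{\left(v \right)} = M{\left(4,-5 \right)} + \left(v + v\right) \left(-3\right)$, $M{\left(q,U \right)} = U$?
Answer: $\frac{70}{9} + \frac{14 \sqrt{305}}{9} \approx 34.944$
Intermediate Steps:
$z{\left(v \right)} = -5 - 6 v$ ($z{\left(v \right)} = -5 + \left(v + v\right) \left(-3\right) = -5 + 2 v \left(-3\right) = -5 - 6 v$)
$h{\left(Y,x \right)} = \frac{5}{9} + \frac{\sqrt{Y^{2} + x^{2}}}{9}$
$h{\left(z{\left(2 \right)},-4 \right)} \left(84 + c{\left(-10,7 \right)}\right) = \left(\frac{5}{9} + \frac{\sqrt{\left(-5 - 12\right)^{2} + \left(-4\right)^{2}}}{9}\right) \left(84 + 7 \left(-10\right)\right) = \left(\frac{5}{9} + \frac{\sqrt{\left(-5 - 12\right)^{2} + 16}}{9}\right) \left(84 - 70\right) = \left(\frac{5}{9} + \frac{\sqrt{\left(-17\right)^{2} + 16}}{9}\right) 14 = \left(\frac{5}{9} + \frac{\sqrt{289 + 16}}{9}\right) 14 = \left(\frac{5}{9} + \frac{\sqrt{305}}{9}\right) 14 = \frac{70}{9} + \frac{14 \sqrt{305}}{9}$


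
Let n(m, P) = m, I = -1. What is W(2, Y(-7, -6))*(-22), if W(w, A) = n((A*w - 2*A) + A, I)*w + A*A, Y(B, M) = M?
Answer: -528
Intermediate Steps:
W(w, A) = A**2 + w*(-A + A*w) (W(w, A) = ((A*w - 2*A) + A)*w + A*A = ((-2*A + A*w) + A)*w + A**2 = (-A + A*w)*w + A**2 = w*(-A + A*w) + A**2 = A**2 + w*(-A + A*w))
W(2, Y(-7, -6))*(-22) = -6*(-6 + 2*(-1 + 2))*(-22) = -6*(-6 + 2*1)*(-22) = -6*(-6 + 2)*(-22) = -6*(-4)*(-22) = 24*(-22) = -528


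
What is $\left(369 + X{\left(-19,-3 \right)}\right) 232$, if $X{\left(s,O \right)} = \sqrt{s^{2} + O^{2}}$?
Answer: $85608 + 232 \sqrt{370} \approx 90071.0$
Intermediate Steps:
$X{\left(s,O \right)} = \sqrt{O^{2} + s^{2}}$
$\left(369 + X{\left(-19,-3 \right)}\right) 232 = \left(369 + \sqrt{\left(-3\right)^{2} + \left(-19\right)^{2}}\right) 232 = \left(369 + \sqrt{9 + 361}\right) 232 = \left(369 + \sqrt{370}\right) 232 = 85608 + 232 \sqrt{370}$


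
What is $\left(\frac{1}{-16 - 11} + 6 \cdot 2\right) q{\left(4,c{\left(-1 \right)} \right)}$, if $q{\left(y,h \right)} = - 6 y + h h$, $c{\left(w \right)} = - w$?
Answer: $- \frac{7429}{27} \approx -275.15$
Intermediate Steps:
$q{\left(y,h \right)} = h^{2} - 6 y$ ($q{\left(y,h \right)} = - 6 y + h^{2} = h^{2} - 6 y$)
$\left(\frac{1}{-16 - 11} + 6 \cdot 2\right) q{\left(4,c{\left(-1 \right)} \right)} = \left(\frac{1}{-16 - 11} + 6 \cdot 2\right) \left(\left(\left(-1\right) \left(-1\right)\right)^{2} - 24\right) = \left(\frac{1}{-27} + 12\right) \left(1^{2} - 24\right) = \left(- \frac{1}{27} + 12\right) \left(1 - 24\right) = \frac{323}{27} \left(-23\right) = - \frac{7429}{27}$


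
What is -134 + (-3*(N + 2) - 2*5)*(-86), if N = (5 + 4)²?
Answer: 22140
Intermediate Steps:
N = 81 (N = 9² = 81)
-134 + (-3*(N + 2) - 2*5)*(-86) = -134 + (-3*(81 + 2) - 2*5)*(-86) = -134 + (-3*83 - 10)*(-86) = -134 + (-249 - 10)*(-86) = -134 - 259*(-86) = -134 + 22274 = 22140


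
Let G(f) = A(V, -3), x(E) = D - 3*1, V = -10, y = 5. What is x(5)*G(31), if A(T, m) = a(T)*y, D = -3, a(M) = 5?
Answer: -150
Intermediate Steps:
x(E) = -6 (x(E) = -3 - 3*1 = -3 - 3 = -6)
A(T, m) = 25 (A(T, m) = 5*5 = 25)
G(f) = 25
x(5)*G(31) = -6*25 = -150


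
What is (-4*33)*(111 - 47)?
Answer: -8448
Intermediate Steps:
(-4*33)*(111 - 47) = -132*64 = -8448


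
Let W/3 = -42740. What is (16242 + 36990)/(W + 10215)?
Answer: -17744/39335 ≈ -0.45110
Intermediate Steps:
W = -128220 (W = 3*(-42740) = -128220)
(16242 + 36990)/(W + 10215) = (16242 + 36990)/(-128220 + 10215) = 53232/(-118005) = 53232*(-1/118005) = -17744/39335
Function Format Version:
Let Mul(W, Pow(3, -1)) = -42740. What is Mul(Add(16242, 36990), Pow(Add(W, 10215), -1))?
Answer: Rational(-17744, 39335) ≈ -0.45110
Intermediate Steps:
W = -128220 (W = Mul(3, -42740) = -128220)
Mul(Add(16242, 36990), Pow(Add(W, 10215), -1)) = Mul(Add(16242, 36990), Pow(Add(-128220, 10215), -1)) = Mul(53232, Pow(-118005, -1)) = Mul(53232, Rational(-1, 118005)) = Rational(-17744, 39335)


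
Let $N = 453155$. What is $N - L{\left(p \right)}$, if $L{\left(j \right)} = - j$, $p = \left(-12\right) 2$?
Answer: $453131$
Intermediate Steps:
$p = -24$
$N - L{\left(p \right)} = 453155 - \left(-1\right) \left(-24\right) = 453155 - 24 = 453131$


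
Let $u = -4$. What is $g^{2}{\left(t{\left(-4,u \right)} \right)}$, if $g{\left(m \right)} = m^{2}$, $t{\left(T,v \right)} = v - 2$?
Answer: $1296$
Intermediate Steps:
$t{\left(T,v \right)} = -2 + v$
$g^{2}{\left(t{\left(-4,u \right)} \right)} = \left(\left(-2 - 4\right)^{2}\right)^{2} = \left(\left(-6\right)^{2}\right)^{2} = 36^{2} = 1296$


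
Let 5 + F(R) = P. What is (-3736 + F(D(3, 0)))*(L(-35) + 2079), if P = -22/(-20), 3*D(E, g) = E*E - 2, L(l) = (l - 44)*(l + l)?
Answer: -284568991/10 ≈ -2.8457e+7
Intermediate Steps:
L(l) = 2*l*(-44 + l) (L(l) = (-44 + l)*(2*l) = 2*l*(-44 + l))
D(E, g) = -2/3 + E**2/3 (D(E, g) = (E*E - 2)/3 = (E**2 - 2)/3 = (-2 + E**2)/3 = -2/3 + E**2/3)
P = 11/10 (P = -22*(-1/20) = 11/10 ≈ 1.1000)
F(R) = -39/10 (F(R) = -5 + 11/10 = -39/10)
(-3736 + F(D(3, 0)))*(L(-35) + 2079) = (-3736 - 39/10)*(2*(-35)*(-44 - 35) + 2079) = -37399*(2*(-35)*(-79) + 2079)/10 = -37399*(5530 + 2079)/10 = -37399/10*7609 = -284568991/10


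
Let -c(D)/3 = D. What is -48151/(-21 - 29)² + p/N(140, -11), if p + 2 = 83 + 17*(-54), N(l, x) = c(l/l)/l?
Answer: 97601849/2500 ≈ 39041.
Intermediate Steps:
c(D) = -3*D
N(l, x) = -3/l (N(l, x) = (-3*l/l)/l = (-3*1)/l = -3/l)
p = -837 (p = -2 + (83 + 17*(-54)) = -2 + (83 - 918) = -2 - 835 = -837)
-48151/(-21 - 29)² + p/N(140, -11) = -48151/(-21 - 29)² - 837/((-3/140)) = -48151/((-50)²) - 837/((-3*1/140)) = -48151/2500 - 837/(-3/140) = -48151*1/2500 - 837*(-140/3) = -48151/2500 + 39060 = 97601849/2500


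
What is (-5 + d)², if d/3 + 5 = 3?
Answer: 121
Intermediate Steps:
d = -6 (d = -15 + 3*3 = -15 + 9 = -6)
(-5 + d)² = (-5 - 6)² = (-11)² = 121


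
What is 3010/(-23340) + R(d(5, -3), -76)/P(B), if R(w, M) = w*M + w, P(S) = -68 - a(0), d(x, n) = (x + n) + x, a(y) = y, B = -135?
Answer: 602441/79356 ≈ 7.5916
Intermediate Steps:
d(x, n) = n + 2*x (d(x, n) = (n + x) + x = n + 2*x)
P(S) = -68 (P(S) = -68 - 1*0 = -68 + 0 = -68)
R(w, M) = w + M*w (R(w, M) = M*w + w = w + M*w)
3010/(-23340) + R(d(5, -3), -76)/P(B) = 3010/(-23340) + ((-3 + 2*5)*(1 - 76))/(-68) = 3010*(-1/23340) + ((-3 + 10)*(-75))*(-1/68) = -301/2334 + (7*(-75))*(-1/68) = -301/2334 - 525*(-1/68) = -301/2334 + 525/68 = 602441/79356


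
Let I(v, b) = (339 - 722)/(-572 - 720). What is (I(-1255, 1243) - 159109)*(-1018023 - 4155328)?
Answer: 1063477720509195/1292 ≈ 8.2312e+11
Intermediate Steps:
I(v, b) = 383/1292 (I(v, b) = -383/(-1292) = -383*(-1/1292) = 383/1292)
(I(-1255, 1243) - 159109)*(-1018023 - 4155328) = (383/1292 - 159109)*(-1018023 - 4155328) = -205568445/1292*(-5173351) = 1063477720509195/1292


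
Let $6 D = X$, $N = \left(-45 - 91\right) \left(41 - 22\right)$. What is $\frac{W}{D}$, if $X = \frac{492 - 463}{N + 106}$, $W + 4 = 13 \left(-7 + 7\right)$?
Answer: $\frac{59472}{29} \approx 2050.8$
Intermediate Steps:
$N = -2584$ ($N = \left(-45 - 91\right) 19 = \left(-136\right) 19 = -2584$)
$W = -4$ ($W = -4 + 13 \left(-7 + 7\right) = -4 + 13 \cdot 0 = -4 + 0 = -4$)
$X = - \frac{29}{2478}$ ($X = \frac{492 - 463}{-2584 + 106} = \frac{29}{-2478} = 29 \left(- \frac{1}{2478}\right) = - \frac{29}{2478} \approx -0.011703$)
$D = - \frac{29}{14868}$ ($D = \frac{1}{6} \left(- \frac{29}{2478}\right) = - \frac{29}{14868} \approx -0.0019505$)
$\frac{W}{D} = - \frac{4}{- \frac{29}{14868}} = \left(-4\right) \left(- \frac{14868}{29}\right) = \frac{59472}{29}$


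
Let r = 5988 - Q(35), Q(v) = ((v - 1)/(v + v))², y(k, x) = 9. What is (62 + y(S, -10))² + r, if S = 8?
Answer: 13510236/1225 ≈ 11029.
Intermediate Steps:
Q(v) = (-1 + v)²/(4*v²) (Q(v) = ((-1 + v)/((2*v)))² = ((-1 + v)*(1/(2*v)))² = ((-1 + v)/(2*v))² = (-1 + v)²/(4*v²))
r = 7335011/1225 (r = 5988 - (-1 + 35)²/(4*35²) = 5988 - 34²/(4*1225) = 5988 - 1156/(4*1225) = 5988 - 1*289/1225 = 5988 - 289/1225 = 7335011/1225 ≈ 5987.8)
(62 + y(S, -10))² + r = (62 + 9)² + 7335011/1225 = 71² + 7335011/1225 = 5041 + 7335011/1225 = 13510236/1225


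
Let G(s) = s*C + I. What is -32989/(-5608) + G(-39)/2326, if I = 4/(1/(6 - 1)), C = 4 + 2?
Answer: 37766151/6522104 ≈ 5.7905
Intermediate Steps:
C = 6
I = 20 (I = 4/(1/5) = 4/(⅕) = 4*5 = 20)
G(s) = 20 + 6*s (G(s) = s*6 + 20 = 6*s + 20 = 20 + 6*s)
-32989/(-5608) + G(-39)/2326 = -32989/(-5608) + (20 + 6*(-39))/2326 = -32989*(-1/5608) + (20 - 234)*(1/2326) = 32989/5608 - 214*1/2326 = 32989/5608 - 107/1163 = 37766151/6522104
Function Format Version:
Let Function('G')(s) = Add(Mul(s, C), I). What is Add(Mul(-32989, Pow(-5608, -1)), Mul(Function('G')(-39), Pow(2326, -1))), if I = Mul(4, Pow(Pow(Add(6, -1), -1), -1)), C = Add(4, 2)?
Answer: Rational(37766151, 6522104) ≈ 5.7905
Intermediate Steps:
C = 6
I = 20 (I = Mul(4, Pow(Pow(5, -1), -1)) = Mul(4, Pow(Rational(1, 5), -1)) = Mul(4, 5) = 20)
Function('G')(s) = Add(20, Mul(6, s)) (Function('G')(s) = Add(Mul(s, 6), 20) = Add(Mul(6, s), 20) = Add(20, Mul(6, s)))
Add(Mul(-32989, Pow(-5608, -1)), Mul(Function('G')(-39), Pow(2326, -1))) = Add(Mul(-32989, Pow(-5608, -1)), Mul(Add(20, Mul(6, -39)), Pow(2326, -1))) = Add(Mul(-32989, Rational(-1, 5608)), Mul(Add(20, -234), Rational(1, 2326))) = Add(Rational(32989, 5608), Mul(-214, Rational(1, 2326))) = Add(Rational(32989, 5608), Rational(-107, 1163)) = Rational(37766151, 6522104)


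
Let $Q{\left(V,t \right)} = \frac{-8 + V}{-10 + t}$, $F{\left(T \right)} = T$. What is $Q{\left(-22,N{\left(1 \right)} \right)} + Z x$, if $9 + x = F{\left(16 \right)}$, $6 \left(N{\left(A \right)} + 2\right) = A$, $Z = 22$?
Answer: $\frac{11114}{71} \approx 156.54$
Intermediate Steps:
$N{\left(A \right)} = -2 + \frac{A}{6}$
$Q{\left(V,t \right)} = \frac{-8 + V}{-10 + t}$
$x = 7$ ($x = -9 + 16 = 7$)
$Q{\left(-22,N{\left(1 \right)} \right)} + Z x = \frac{-8 - 22}{-10 + \left(-2 + \frac{1}{6} \cdot 1\right)} + 22 \cdot 7 = \frac{1}{-10 + \left(-2 + \frac{1}{6}\right)} \left(-30\right) + 154 = \frac{1}{-10 - \frac{11}{6}} \left(-30\right) + 154 = \frac{1}{- \frac{71}{6}} \left(-30\right) + 154 = \left(- \frac{6}{71}\right) \left(-30\right) + 154 = \frac{180}{71} + 154 = \frac{11114}{71}$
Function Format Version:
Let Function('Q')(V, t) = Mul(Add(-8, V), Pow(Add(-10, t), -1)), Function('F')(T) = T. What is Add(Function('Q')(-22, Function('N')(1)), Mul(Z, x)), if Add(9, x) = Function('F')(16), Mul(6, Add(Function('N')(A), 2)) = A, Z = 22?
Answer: Rational(11114, 71) ≈ 156.54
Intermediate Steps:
Function('N')(A) = Add(-2, Mul(Rational(1, 6), A))
Function('Q')(V, t) = Mul(Pow(Add(-10, t), -1), Add(-8, V))
x = 7 (x = Add(-9, 16) = 7)
Add(Function('Q')(-22, Function('N')(1)), Mul(Z, x)) = Add(Mul(Pow(Add(-10, Add(-2, Mul(Rational(1, 6), 1))), -1), Add(-8, -22)), Mul(22, 7)) = Add(Mul(Pow(Add(-10, Add(-2, Rational(1, 6))), -1), -30), 154) = Add(Mul(Pow(Add(-10, Rational(-11, 6)), -1), -30), 154) = Add(Mul(Pow(Rational(-71, 6), -1), -30), 154) = Add(Mul(Rational(-6, 71), -30), 154) = Add(Rational(180, 71), 154) = Rational(11114, 71)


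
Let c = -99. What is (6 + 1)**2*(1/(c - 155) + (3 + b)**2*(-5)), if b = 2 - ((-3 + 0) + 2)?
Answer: -2240329/254 ≈ -8820.2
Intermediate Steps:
b = 3 (b = 2 - (-3 + 2) = 2 - 1*(-1) = 2 + 1 = 3)
(6 + 1)**2*(1/(c - 155) + (3 + b)**2*(-5)) = (6 + 1)**2*(1/(-99 - 155) + (3 + 3)**2*(-5)) = 7**2*(1/(-254) + 6**2*(-5)) = 49*(-1/254 + 36*(-5)) = 49*(-1/254 - 180) = 49*(-45721/254) = -2240329/254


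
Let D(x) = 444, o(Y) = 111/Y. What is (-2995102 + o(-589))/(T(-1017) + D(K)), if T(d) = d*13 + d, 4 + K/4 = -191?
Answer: 1764115189/8124666 ≈ 217.13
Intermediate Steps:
K = -780 (K = -16 + 4*(-191) = -16 - 764 = -780)
T(d) = 14*d (T(d) = 13*d + d = 14*d)
(-2995102 + o(-589))/(T(-1017) + D(K)) = (-2995102 + 111/(-589))/(14*(-1017) + 444) = (-2995102 + 111*(-1/589))/(-14238 + 444) = (-2995102 - 111/589)/(-13794) = -1764115189/589*(-1/13794) = 1764115189/8124666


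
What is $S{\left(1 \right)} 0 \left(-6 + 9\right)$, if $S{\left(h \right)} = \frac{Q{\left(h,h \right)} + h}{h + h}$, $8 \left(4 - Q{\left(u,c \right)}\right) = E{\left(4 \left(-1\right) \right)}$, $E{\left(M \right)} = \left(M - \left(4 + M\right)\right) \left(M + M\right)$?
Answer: $0$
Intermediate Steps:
$E{\left(M \right)} = - 8 M$ ($E{\left(M \right)} = - 4 \cdot 2 M = - 8 M$)
$Q{\left(u,c \right)} = 0$ ($Q{\left(u,c \right)} = 4 - \frac{\left(-8\right) 4 \left(-1\right)}{8} = 4 - \frac{\left(-8\right) \left(-4\right)}{8} = 4 - 4 = 0$)
$S{\left(h \right)} = \frac{1}{2}$ ($S{\left(h \right)} = \frac{0 + h}{h + h} = \frac{h}{2 h} = h \frac{1}{2 h} = \frac{1}{2}$)
$S{\left(1 \right)} 0 \left(-6 + 9\right) = \frac{0 \left(-6 + 9\right)}{2} = \frac{0 \cdot 3}{2} = \frac{1}{2} \cdot 0 = 0$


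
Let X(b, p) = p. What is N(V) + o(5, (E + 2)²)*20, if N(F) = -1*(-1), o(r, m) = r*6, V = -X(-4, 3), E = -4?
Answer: 601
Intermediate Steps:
V = -3 (V = -1*3 = -3)
o(r, m) = 6*r
N(F) = 1
N(V) + o(5, (E + 2)²)*20 = 1 + (6*5)*20 = 1 + 30*20 = 1 + 600 = 601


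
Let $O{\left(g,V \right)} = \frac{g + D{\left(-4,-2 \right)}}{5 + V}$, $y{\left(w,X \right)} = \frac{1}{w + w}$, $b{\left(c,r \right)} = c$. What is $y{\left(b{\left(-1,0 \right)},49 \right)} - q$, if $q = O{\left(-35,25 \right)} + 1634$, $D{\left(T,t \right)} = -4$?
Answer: $- \frac{8166}{5} \approx -1633.2$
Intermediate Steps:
$y{\left(w,X \right)} = \frac{1}{2 w}$
$O{\left(g,V \right)} = \frac{-4 + g}{5 + V}$ ($O{\left(g,V \right)} = \frac{g - 4}{5 + V} = \frac{-4 + g}{5 + V}$)
$q = \frac{16327}{10}$ ($q = \frac{-4 - 35}{5 + 25} + 1634 = \frac{1}{30} \left(-39\right) + 1634 = - \frac{13}{10} + 1634 = \frac{16327}{10} \approx 1632.7$)
$y{\left(b{\left(-1,0 \right)},49 \right)} - q = \frac{1}{2 \left(-1\right)} - \frac{16327}{10} = \frac{1}{2} \left(-1\right) - \frac{16327}{10} = - \frac{1}{2} - \frac{16327}{10} = - \frac{8166}{5}$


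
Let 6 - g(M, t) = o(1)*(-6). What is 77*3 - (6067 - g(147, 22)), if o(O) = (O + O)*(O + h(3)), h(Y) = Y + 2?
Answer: -5758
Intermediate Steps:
h(Y) = 2 + Y
o(O) = 2*O*(5 + O) (o(O) = (O + O)*(O + (2 + 3)) = (2*O)*(O + 5) = (2*O)*(5 + O) = 2*O*(5 + O))
g(M, t) = 78 (g(M, t) = 6 - 2*1*(5 + 1)*(-6) = 6 - 2*1*6*(-6) = 6 - 12*(-6) = 6 - 1*(-72) = 6 + 72 = 78)
77*3 - (6067 - g(147, 22)) = 77*3 - (6067 - 1*78) = 231 - (6067 - 78) = 231 - 1*5989 = 231 - 5989 = -5758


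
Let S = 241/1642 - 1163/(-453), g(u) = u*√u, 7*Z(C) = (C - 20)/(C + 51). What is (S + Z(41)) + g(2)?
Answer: 93981413/34215996 + 2*√2 ≈ 5.5751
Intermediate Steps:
Z(C) = (-20 + C)/(7*(51 + C)) (Z(C) = ((C - 20)/(C + 51))/7 = ((-20 + C)/(51 + C))/7 = (-20 + C)/(7*(51 + C)))
g(u) = u^(3/2)
S = 2018819/743826 (S = 241*(1/1642) - 1163*(-1/453) = 241/1642 + 1163/453 = 2018819/743826 ≈ 2.7141)
(S + Z(41)) + g(2) = (2018819/743826 + (-20 + 41)/(7*(51 + 41))) + 2^(3/2) = (2018819/743826 + (⅐)*21/92) + 2*√2 = (2018819/743826 + (⅐)*(1/92)*21) + 2*√2 = (2018819/743826 + 3/92) + 2*√2 = 93981413/34215996 + 2*√2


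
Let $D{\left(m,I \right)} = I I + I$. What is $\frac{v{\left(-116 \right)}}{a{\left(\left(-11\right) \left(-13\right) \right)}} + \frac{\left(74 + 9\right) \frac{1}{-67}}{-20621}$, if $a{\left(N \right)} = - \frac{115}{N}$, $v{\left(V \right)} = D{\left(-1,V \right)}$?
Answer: $- \frac{22918096833}{1381607} \approx -16588.0$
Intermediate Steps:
$D{\left(m,I \right)} = I + I^{2}$ ($D{\left(m,I \right)} = I^{2} + I = I + I^{2}$)
$v{\left(V \right)} = V \left(1 + V\right)$
$\frac{v{\left(-116 \right)}}{a{\left(\left(-11\right) \left(-13\right) \right)}} + \frac{\left(74 + 9\right) \frac{1}{-67}}{-20621} = \frac{\left(-116\right) \left(1 - 116\right)}{\left(-115\right) \frac{1}{\left(-11\right) \left(-13\right)}} + \frac{\left(74 + 9\right) \frac{1}{-67}}{-20621} = \frac{\left(-116\right) \left(-115\right)}{\left(-115\right) \frac{1}{143}} + 83 \left(- \frac{1}{67}\right) \left(- \frac{1}{20621}\right) = \frac{13340}{\left(-115\right) \frac{1}{143}} - - \frac{83}{1381607} = \frac{13340}{- \frac{115}{143}} + \frac{83}{1381607} = 13340 \left(- \frac{143}{115}\right) + \frac{83}{1381607} = -16588 + \frac{83}{1381607} = - \frac{22918096833}{1381607}$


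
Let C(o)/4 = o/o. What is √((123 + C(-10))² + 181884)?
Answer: √198013 ≈ 444.99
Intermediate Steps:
C(o) = 4 (C(o) = 4*(o/o) = 4*1 = 4)
√((123 + C(-10))² + 181884) = √((123 + 4)² + 181884) = √(127² + 181884) = √(16129 + 181884) = √198013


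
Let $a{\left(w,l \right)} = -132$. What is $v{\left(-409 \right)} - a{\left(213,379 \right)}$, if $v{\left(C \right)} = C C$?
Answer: $167413$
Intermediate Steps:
$v{\left(C \right)} = C^{2}$
$v{\left(-409 \right)} - a{\left(213,379 \right)} = \left(-409\right)^{2} - -132 = 167281 + 132 = 167413$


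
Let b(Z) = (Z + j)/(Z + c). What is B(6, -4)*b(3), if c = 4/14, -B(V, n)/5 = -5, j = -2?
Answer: 175/23 ≈ 7.6087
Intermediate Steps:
B(V, n) = 25 (B(V, n) = -5*(-5) = 25)
c = 2/7 (c = 4*(1/14) = 2/7 ≈ 0.28571)
b(Z) = (-2 + Z)/(2/7 + Z) (b(Z) = (Z - 2)/(Z + 2/7) = (-2 + Z)/(2/7 + Z))
B(6, -4)*b(3) = 25*(7*(-2 + 3)/(2 + 7*3)) = 25*(7*1/(2 + 21)) = 25*(7*1/23) = 25*(7*(1/23)*1) = 25*(7/23) = 175/23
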